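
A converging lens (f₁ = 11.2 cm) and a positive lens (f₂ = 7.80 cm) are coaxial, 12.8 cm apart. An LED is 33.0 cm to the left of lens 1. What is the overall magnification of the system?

m = -0.335

Lens 1: 1/d_i1 = 1/(11.2) − 1/(33.0) = 0.05898, so d_i1 = 16.95 cm; m₁ = −d_i1/d_o1 = -0.5136.
d_o2 = 12.8 − (16.95) = -4.150 cm (virtual object).
Lens 2: 1/d_i2 = 1/(7.80) − 1/(-4.150) = 0.3692, so d_i2 = 2.709 cm; m₂ = −d_i2/d_o2 = +0.6527.
m = m₁·m₂ = (-0.5136)(+0.6527) = -0.335.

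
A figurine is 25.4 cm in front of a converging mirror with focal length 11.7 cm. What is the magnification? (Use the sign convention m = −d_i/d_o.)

m = -0.854

1/d_i = 1/f − 1/d_o = 1/(11.70) − 1/(25.4) = 0.04610, so d_i = 21.69 cm.
m = −d_i/d_o = −(21.69)/(25.4) = -0.854.
The image is real, inverted and reduced, in front of the mirror.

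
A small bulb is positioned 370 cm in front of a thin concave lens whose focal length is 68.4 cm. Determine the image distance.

57.7 cm

For a concave lens, f = -68.4 cm.
Thin-lens equation: 1/s_i = 1/f − 1/s_o = 1/(-68.40) − 1/(370) = -0.01462 − 0.002703 = -0.01732, so s_i = -57.7 cm.
The image is virtual, upright and reduced, on the same side as the object.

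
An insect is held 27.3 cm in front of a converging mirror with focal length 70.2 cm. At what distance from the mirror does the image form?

Mirror equation: 1/s_i = 1/f − 1/s_o = 1/(70.20) − 1/(27.3) = 0.01425 − 0.03663 = -0.02239, so s_i = -44.7 cm.
The image is virtual, upright and enlarged, behind the mirror.

44.7 cm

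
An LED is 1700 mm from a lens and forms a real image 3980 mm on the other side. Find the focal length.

f = 1190 mm (converging)

Real image ⇒ d_i = +3980 mm.
1/f = 1/d_o + 1/d_i = 1/(1700) + 1/(3980) = 0.0008395, so f = 1190 mm.
Since f is positive, the lens is converging.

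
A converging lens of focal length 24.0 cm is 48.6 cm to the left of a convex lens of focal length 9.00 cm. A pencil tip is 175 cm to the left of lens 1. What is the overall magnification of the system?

m = +0.121

Lens 1: 1/d_i1 = 1/(24.0) − 1/(175) = 0.03595, so d_i1 = 27.81 cm; m₁ = −d_i1/d_o1 = -0.1589.
d_o2 = 48.6 − (27.81) = 20.79 cm.
Lens 2: 1/d_i2 = 1/(9.00) − 1/(20.79) = 0.06301, so d_i2 = 15.87 cm; m₂ = −d_i2/d_o2 = -0.7634.
m = m₁·m₂ = (-0.1589)(-0.7634) = +0.121.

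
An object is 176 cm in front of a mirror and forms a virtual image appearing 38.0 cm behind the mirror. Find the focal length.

Virtual image ⇒ d_i = −38.0 cm.
1/f = 1/d_o + 1/d_i = 1/(176) + 1/(-38.0) = -0.02063, so f = -48.5 cm.
Since f is negative, the mirror is convex.

f = -48.5 cm (convex)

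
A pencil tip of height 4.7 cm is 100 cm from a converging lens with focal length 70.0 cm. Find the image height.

11.0 cm

1/d_i = 1/f − 1/d_o = 1/(70.00) − 1/(100) = 0.004286, so d_i = 233.3 cm.
m = −d_i/d_o = -2.333.
|h_i| = |m|·h_o = 2.333 × 4.7 = 11.0 cm. The image is real, inverted and enlarged, on the far side of the lens.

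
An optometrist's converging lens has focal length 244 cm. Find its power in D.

f = 244 cm = 2.44 m.
P = 1/f = 1/(2.44 m) = +0.410 D.

P = +0.410 D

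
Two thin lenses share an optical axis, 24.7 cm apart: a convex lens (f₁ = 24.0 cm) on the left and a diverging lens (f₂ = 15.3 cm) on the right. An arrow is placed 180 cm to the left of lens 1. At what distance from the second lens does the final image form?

3.72 cm

Lens 1: 1/d_i1 = 1/f₁ − 1/d_o1 = 1/(24.0) − 1/(180) = 0.03611, so d_i1 = 27.69 cm.
The intermediate image is 27.69 cm to the right of lens 1, which lies 2.990 cm to the right of lens 2 — a virtual object — so d_o2 = −2.990 cm.
Lens 2 is diverging, so f₂ = −15.3 cm.
Lens 2: 1/d_i2 = 1/f₂ − 1/d_o2 = 1/(-15.3) − 1/(-2.990) = 0.2691, so d_i2 = 3.72 cm.
The final image is real, 3.72 cm to the right of lens 2 (overall magnification ≈ -0.19).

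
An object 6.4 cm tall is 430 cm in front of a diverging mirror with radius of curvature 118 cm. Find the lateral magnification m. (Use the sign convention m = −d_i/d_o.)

f = R/2 = 118/2 = 59.00 cm; for a diverging mirror, f = -59.00 cm.
1/d_i = 1/f − 1/d_o = 1/(-59.00) − 1/(430) = -0.01927, so d_i = -51.88 cm.
m = −d_i/d_o = −(-51.88)/(430) = +0.121.
The image is virtual, upright and reduced, behind the mirror.

m = +0.121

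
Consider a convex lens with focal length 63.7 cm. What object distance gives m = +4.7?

m = −d_i/d_o ⇒ d_i = −m·d_o.
1/f = 1/d_o + 1/d_i = 1/d_o − 1/(m·d_o) = (1 − 1/m)/d_o, so d_o = f(1 − 1/m) = (63.70)(1 − 1/(+4.7)) = 50.1 cm.

50.1 cm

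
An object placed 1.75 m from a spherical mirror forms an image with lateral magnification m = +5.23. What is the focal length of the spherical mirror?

m = −d_i/d_o ⇒ d_i = −m·d_o = −(+5.23)·(1.75) = -9.153 m.
1/f = 1/d_o + 1/d_i = 1/(1.75) + 1/(-9.153) = 0.4622, so f = 2.16 m.
Since f is positive, the spherical mirror is concave.

f = 2.16 m (concave)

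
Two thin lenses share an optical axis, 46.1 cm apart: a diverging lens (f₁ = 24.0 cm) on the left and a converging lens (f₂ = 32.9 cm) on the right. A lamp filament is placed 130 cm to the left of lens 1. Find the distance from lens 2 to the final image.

65.2 cm

Lens 1 is diverging, so f₁ = −24.0 cm.
Lens 1: 1/d_i1 = 1/f₁ − 1/d_o1 = 1/(-24.0) − 1/(130) = -0.04936, so d_i1 = -20.26 cm.
The intermediate image is 20.26 cm to the left of lens 1 (virtual), which is 46.1 − (-20.26) = 66.36 cm to the left of lens 2, so d_o2 = +66.36 cm.
Lens 2: 1/d_i2 = 1/f₂ − 1/d_o2 = 1/(32.9) − 1/(66.36) = 0.01533, so d_i2 = 65.2 cm.
The final image is real, 65.2 cm to the right of lens 2 (overall magnification ≈ -0.15).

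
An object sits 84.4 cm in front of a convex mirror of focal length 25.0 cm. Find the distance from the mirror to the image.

For a convex mirror, f = -25.0 cm.
Mirror equation: 1/d_i = 1/f − 1/d_o = 1/(-25.00) − 1/(84.4) = -0.04000 − 0.01185 = -0.05185, so d_i = -19.3 cm.
The image is virtual, upright and reduced, behind the mirror.

19.3 cm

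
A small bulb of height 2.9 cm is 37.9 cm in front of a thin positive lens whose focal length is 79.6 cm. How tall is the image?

1/d_i = 1/f − 1/d_o = 1/(79.60) − 1/(37.9) = -0.01382, so d_i = -72.35 cm.
m = −d_i/d_o = +1.909.
|h_i| = |m|·h_o = 1.909 × 2.9 = 5.54 cm. The image is virtual, upright and enlarged, on the same side as the object.

5.54 cm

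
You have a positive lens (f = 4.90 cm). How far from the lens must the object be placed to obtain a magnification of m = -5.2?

5.84 cm

m = −d_i/d_o ⇒ d_i = −m·d_o.
1/f = 1/d_o + 1/d_i = 1/d_o − 1/(m·d_o) = (1 − 1/m)/d_o, so d_o = f(1 − 1/m) = (4.900)(1 − 1/(-5.2)) = 5.84 cm.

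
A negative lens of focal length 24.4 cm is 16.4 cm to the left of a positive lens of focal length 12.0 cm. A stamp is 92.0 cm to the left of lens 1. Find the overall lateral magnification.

m = -0.106

f₁ = −24.4 cm (diverging).
Lens 1: 1/d_i1 = 1/(-24.4) − 1/(92.0) = -0.05185, so d_i1 = -19.29 cm; m₁ = −d_i1/d_o1 = +0.2097.
d_o2 = 16.4 − (-19.29) = 35.69 cm.
Lens 2: 1/d_i2 = 1/(12.0) − 1/(35.69) = 0.05531, so d_i2 = 18.08 cm; m₂ = −d_i2/d_o2 = -0.5065.
m = m₁·m₂ = (+0.2097)(-0.5065) = -0.106.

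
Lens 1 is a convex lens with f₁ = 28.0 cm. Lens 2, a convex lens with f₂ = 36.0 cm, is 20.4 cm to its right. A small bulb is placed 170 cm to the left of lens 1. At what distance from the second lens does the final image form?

Lens 1: 1/d_i1 = 1/f₁ − 1/d_o1 = 1/(28.0) − 1/(170) = 0.02983, so d_i1 = 33.52 cm.
The intermediate image is 33.52 cm to the right of lens 1, which lies 13.12 cm to the right of lens 2 — a virtual object — so d_o2 = −13.12 cm.
Lens 2: 1/d_i2 = 1/f₂ − 1/d_o2 = 1/(36.0) − 1/(-13.12) = 0.1040, so d_i2 = 9.62 cm.
The final image is real, 9.62 cm to the right of lens 2 (overall magnification ≈ -0.14).

9.62 cm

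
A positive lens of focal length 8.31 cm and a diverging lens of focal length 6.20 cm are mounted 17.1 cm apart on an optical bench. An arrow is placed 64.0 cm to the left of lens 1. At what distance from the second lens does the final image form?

3.40 cm

Lens 1: 1/d_i1 = 1/f₁ − 1/d_o1 = 1/(8.31) − 1/(64.0) = 0.1047, so d_i1 = 9.550 cm.
The intermediate image is 9.550 cm to the right of lens 1, which is 17.1 − (9.550) = 7.550 cm to the left of lens 2, so d_o2 = +7.550 cm.
Lens 2 is diverging, so f₂ = −6.20 cm.
Lens 2: 1/d_i2 = 1/f₂ − 1/d_o2 = 1/(-6.20) − 1/(7.550) = -0.2937, so d_i2 = -3.40 cm.
The final image is virtual, 3.40 cm to the left of lens 2 (overall magnification ≈ -0.067).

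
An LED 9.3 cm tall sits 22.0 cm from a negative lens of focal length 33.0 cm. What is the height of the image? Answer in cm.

For a negative lens, f = -33.0 cm.
1/d_i = 1/f − 1/d_o = 1/(-33.00) − 1/(22.0) = -0.07576, so d_i = -13.20 cm.
m = −d_i/d_o = +0.6000.
|h_i| = |m|·h_o = 0.6000 × 9.3 = 5.58 cm. The image is virtual, upright and reduced, on the same side as the object.

5.58 cm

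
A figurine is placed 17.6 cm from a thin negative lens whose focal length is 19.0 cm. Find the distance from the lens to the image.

9.14 cm

For a negative lens, f = -19.0 cm.
Lens equation: 1/q = 1/f − 1/p = 1/(-19.00) − 1/(17.6) = -0.05263 − 0.05682 = -0.1094, so q = -9.14 cm.
The image is virtual, upright and reduced, on the same side as the object.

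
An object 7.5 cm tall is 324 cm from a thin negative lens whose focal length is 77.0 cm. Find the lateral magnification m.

m = +0.192

For a negative lens, f = -77.0 cm.
1/d_i = 1/f − 1/d_o = 1/(-77.00) − 1/(324) = -0.01607, so d_i = -62.21 cm.
m = −d_i/d_o = −(-62.21)/(324) = +0.192.
The image is virtual, upright and reduced, on the same side as the object.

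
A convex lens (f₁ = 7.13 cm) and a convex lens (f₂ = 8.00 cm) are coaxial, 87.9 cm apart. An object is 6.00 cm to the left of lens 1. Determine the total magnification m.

Lens 1: 1/d_i1 = 1/(7.13) − 1/(6.00) = -0.02641, so d_i1 = -37.86 cm; m₁ = −d_i1/d_o1 = +6.310.
d_o2 = 87.9 − (-37.86) = 125.8 cm.
Lens 2: 1/d_i2 = 1/(8.00) − 1/(125.8) = 0.1171, so d_i2 = 8.543 cm; m₂ = −d_i2/d_o2 = -0.06791.
m = m₁·m₂ = (+6.310)(-0.06791) = -0.429.

m = -0.429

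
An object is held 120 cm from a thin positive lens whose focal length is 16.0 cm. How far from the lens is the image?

Thin-lens equation: 1/q = 1/f − 1/p = 1/(16.00) − 1/(120) = 0.06250 − 0.008333 = 0.05417, so q = 18.5 cm.
The image is real, inverted and reduced, on the far side of the lens.

18.5 cm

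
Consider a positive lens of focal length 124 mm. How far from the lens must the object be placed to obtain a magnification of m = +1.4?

m = −d_i/d_o ⇒ d_i = −m·d_o.
1/f = 1/d_o + 1/d_i = 1/d_o − 1/(m·d_o) = (1 − 1/m)/d_o, so d_o = f(1 − 1/m) = (124.0)(1 − 1/(+1.4)) = 35.4 mm.

35.4 mm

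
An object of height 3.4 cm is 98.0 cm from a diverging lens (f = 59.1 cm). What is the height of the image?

1.28 cm

For a diverging lens, f = -59.1 cm.
1/d_i = 1/f − 1/d_o = 1/(-59.10) − 1/(98.0) = -0.02712, so d_i = -36.87 cm.
m = −d_i/d_o = +0.3762.
|h_i| = |m|·h_o = 0.3762 × 3.4 = 1.28 cm. The image is virtual, upright and reduced, on the same side as the object.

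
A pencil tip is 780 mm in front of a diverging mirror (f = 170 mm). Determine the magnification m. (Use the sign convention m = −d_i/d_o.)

m = +0.179

For a diverging mirror, f = -170 mm.
1/d_i = 1/f − 1/d_o = 1/(-170.0) − 1/(780) = -0.007164, so d_i = -139.6 mm.
m = −d_i/d_o = −(-139.6)/(780) = +0.179.
The image is virtual, upright and reduced, behind the mirror.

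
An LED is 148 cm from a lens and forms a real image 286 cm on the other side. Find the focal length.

Real image ⇒ d_i = +286 cm.
1/f = 1/d_o + 1/d_i = 1/(148) + 1/(286) = 0.01025, so f = 97.5 cm.
Since f is positive, the lens is converging.

f = 97.5 cm (converging)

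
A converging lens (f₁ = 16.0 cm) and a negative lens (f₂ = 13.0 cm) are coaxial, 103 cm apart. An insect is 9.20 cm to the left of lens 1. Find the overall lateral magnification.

m = +0.222

Lens 1: 1/d_i1 = 1/(16.0) − 1/(9.20) = -0.04620, so d_i1 = -21.65 cm; m₁ = −d_i1/d_o1 = +2.353.
d_o2 = 103 − (-21.65) = 124.7 cm.
f₂ = −13.0 cm (diverging).
Lens 2: 1/d_i2 = 1/(-13.0) − 1/(124.7) = -0.08494, so d_i2 = -11.77 cm; m₂ = −d_i2/d_o2 = +0.09441.
m = m₁·m₂ = (+2.353)(+0.09441) = +0.222.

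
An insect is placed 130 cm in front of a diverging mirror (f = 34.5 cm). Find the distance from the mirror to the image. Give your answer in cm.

For a diverging mirror, f = -34.5 cm.
Mirror equation: 1/v = 1/f − 1/u = 1/(-34.50) − 1/(130) = -0.02899 − 0.007692 = -0.03668, so v = -27.3 cm.
The image is virtual, upright and reduced, behind the mirror.

27.3 cm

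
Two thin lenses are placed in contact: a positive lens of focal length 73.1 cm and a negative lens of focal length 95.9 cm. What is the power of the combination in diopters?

P₁ = 1/f₁ = 1/(0.731 m) = +1.368 D; P₂ = 1/f₂ = 1/(-0.959 m) = -1.043 D.
For thin lenses in contact, P = P₁ + P₂ = (+1.368) + (-1.043) = +0.325 D.

P = +0.325 D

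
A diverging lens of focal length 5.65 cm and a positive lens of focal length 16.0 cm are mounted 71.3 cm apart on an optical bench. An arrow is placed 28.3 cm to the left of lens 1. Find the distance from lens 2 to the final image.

20.3 cm

Lens 1 is diverging, so f₁ = −5.65 cm.
Lens 1: 1/d_i1 = 1/f₁ − 1/d_o1 = 1/(-5.65) − 1/(28.3) = -0.2123, so d_i1 = -4.710 cm.
The intermediate image is 4.710 cm to the left of lens 1 (virtual), which is 71.3 − (-4.710) = 76.01 cm to the left of lens 2, so d_o2 = +76.01 cm.
Lens 2: 1/d_i2 = 1/f₂ − 1/d_o2 = 1/(16.0) − 1/(76.01) = 0.04934, so d_i2 = 20.3 cm.
The final image is real, 20.3 cm to the right of lens 2 (overall magnification ≈ -0.044).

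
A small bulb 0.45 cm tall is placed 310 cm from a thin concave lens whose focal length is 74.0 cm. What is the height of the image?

For a concave lens, f = -74.0 cm.
1/d_i = 1/f − 1/d_o = 1/(-74.00) − 1/(310) = -0.01674, so d_i = -59.74 cm.
m = −d_i/d_o = +0.1927.
|h_i| = |m|·h_o = 0.1927 × 0.45 = 0.0867 cm. The image is virtual, upright and reduced, on the same side as the object.

0.0867 cm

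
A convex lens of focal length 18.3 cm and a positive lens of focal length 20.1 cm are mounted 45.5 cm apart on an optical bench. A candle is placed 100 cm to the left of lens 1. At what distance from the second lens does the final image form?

Lens 1: 1/d_i1 = 1/f₁ − 1/d_o1 = 1/(18.3) − 1/(100) = 0.04464, so d_i1 = 22.40 cm.
The intermediate image is 22.40 cm to the right of lens 1, which is 45.5 − (22.40) = 23.10 cm to the left of lens 2, so d_o2 = +23.10 cm.
Lens 2: 1/d_i2 = 1/f₂ − 1/d_o2 = 1/(20.1) − 1/(23.10) = 0.006461, so d_i2 = 155 cm.
The final image is real, 155 cm to the right of lens 2 (overall magnification ≈ 1.5).

155 cm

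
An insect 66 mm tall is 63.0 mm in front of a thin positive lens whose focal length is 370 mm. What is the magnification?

1/d_i = 1/f − 1/d_o = 1/(370.0) − 1/(63.0) = -0.01317, so d_i = -75.93 mm.
m = −d_i/d_o = −(-75.93)/(63.0) = +1.21.
The image is virtual, upright and enlarged, on the same side as the object.

m = +1.21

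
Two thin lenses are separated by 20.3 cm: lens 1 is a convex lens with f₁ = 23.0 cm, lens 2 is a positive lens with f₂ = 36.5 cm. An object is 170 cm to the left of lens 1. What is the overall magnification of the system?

Lens 1: 1/d_i1 = 1/(23.0) − 1/(170) = 0.03760, so d_i1 = 26.60 cm; m₁ = −d_i1/d_o1 = -0.1565.
d_o2 = 20.3 − (26.60) = -6.300 cm (virtual object).
Lens 2: 1/d_i2 = 1/(36.5) − 1/(-6.300) = 0.1861, so d_i2 = 5.373 cm; m₂ = −d_i2/d_o2 = +0.8528.
m = m₁·m₂ = (-0.1565)(+0.8528) = -0.133.

m = -0.133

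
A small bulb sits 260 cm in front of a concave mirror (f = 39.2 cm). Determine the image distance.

Mirror equation: 1/d_i = 1/f − 1/d_o = 1/(39.20) − 1/(260) = 0.02551 − 0.003846 = 0.02166, so d_i = 46.2 cm.
The image is real, inverted and reduced, in front of the mirror.

46.2 cm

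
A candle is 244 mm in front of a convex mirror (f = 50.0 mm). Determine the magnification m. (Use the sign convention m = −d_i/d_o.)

m = +0.170

For a convex mirror, f = -50.0 mm.
1/d_i = 1/f − 1/d_o = 1/(-50.00) − 1/(244) = -0.02410, so d_i = -41.50 mm.
m = −d_i/d_o = −(-41.50)/(244) = +0.170.
The image is virtual, upright and reduced, behind the mirror.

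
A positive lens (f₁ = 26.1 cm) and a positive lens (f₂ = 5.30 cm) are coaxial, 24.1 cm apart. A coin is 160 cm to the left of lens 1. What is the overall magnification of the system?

m = -0.0834

Lens 1: 1/d_i1 = 1/(26.1) − 1/(160) = 0.03206, so d_i1 = 31.19 cm; m₁ = −d_i1/d_o1 = -0.1949.
d_o2 = 24.1 − (31.19) = -7.090 cm (virtual object).
Lens 2: 1/d_i2 = 1/(5.30) − 1/(-7.090) = 0.3297, so d_i2 = 3.033 cm; m₂ = −d_i2/d_o2 = +0.4278.
m = m₁·m₂ = (-0.1949)(+0.4278) = -0.0834.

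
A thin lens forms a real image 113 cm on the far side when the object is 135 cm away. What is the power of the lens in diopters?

d_i = +113 cm.
1/f = 1/d_o + 1/d_i = 1/(135) + 1/(113) = 0.01626 cm⁻¹.
f = 61.51 cm = 0.6151 m, so P = 1/f = +1.63 D.

P = +1.63 D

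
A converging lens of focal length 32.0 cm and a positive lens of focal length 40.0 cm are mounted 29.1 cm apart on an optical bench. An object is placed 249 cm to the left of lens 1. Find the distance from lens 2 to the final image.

6.40 cm

Lens 1: 1/d_i1 = 1/f₁ − 1/d_o1 = 1/(32.0) − 1/(249) = 0.02723, so d_i1 = 36.72 cm.
The intermediate image is 36.72 cm to the right of lens 1, which lies 7.620 cm to the right of lens 2 — a virtual object — so d_o2 = −7.620 cm.
Lens 2: 1/d_i2 = 1/f₂ − 1/d_o2 = 1/(40.0) − 1/(-7.620) = 0.1562, so d_i2 = 6.40 cm.
The final image is real, 6.40 cm to the right of lens 2 (overall magnification ≈ -0.12).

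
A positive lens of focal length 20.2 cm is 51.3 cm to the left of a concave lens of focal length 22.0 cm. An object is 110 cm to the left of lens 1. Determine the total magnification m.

Lens 1: 1/d_i1 = 1/(20.2) − 1/(110) = 0.04041, so d_i1 = 24.74 cm; m₁ = −d_i1/d_o1 = -0.2249.
d_o2 = 51.3 − (24.74) = 26.56 cm.
f₂ = −22.0 cm (diverging).
Lens 2: 1/d_i2 = 1/(-22.0) − 1/(26.56) = -0.08311, so d_i2 = -12.03 cm; m₂ = −d_i2/d_o2 = +0.4530.
m = m₁·m₂ = (-0.2249)(+0.4530) = -0.102.

m = -0.102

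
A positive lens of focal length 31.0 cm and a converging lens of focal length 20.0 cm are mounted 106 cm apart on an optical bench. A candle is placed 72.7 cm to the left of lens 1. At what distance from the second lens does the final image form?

32.5 cm

Lens 1: 1/d_i1 = 1/f₁ − 1/d_o1 = 1/(31.0) − 1/(72.7) = 0.01850, so d_i1 = 54.05 cm.
The intermediate image is 54.05 cm to the right of lens 1, which is 106 − (54.05) = 51.95 cm to the left of lens 2, so d_o2 = +51.95 cm.
Lens 2: 1/d_i2 = 1/f₂ − 1/d_o2 = 1/(20.0) − 1/(51.95) = 0.03075, so d_i2 = 32.5 cm.
The final image is real, 32.5 cm to the right of lens 2 (overall magnification ≈ 0.47).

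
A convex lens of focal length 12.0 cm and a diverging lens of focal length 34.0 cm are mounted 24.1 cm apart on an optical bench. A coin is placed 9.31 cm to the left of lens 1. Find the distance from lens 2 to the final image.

22.4 cm

Lens 1: 1/d_i1 = 1/f₁ − 1/d_o1 = 1/(12.0) − 1/(9.31) = -0.02408, so d_i1 = -41.53 cm.
The intermediate image is 41.53 cm to the left of lens 1 (virtual), which is 24.1 − (-41.53) = 65.63 cm to the left of lens 2, so d_o2 = +65.63 cm.
Lens 2 is diverging, so f₂ = −34.0 cm.
Lens 2: 1/d_i2 = 1/f₂ − 1/d_o2 = 1/(-34.0) − 1/(65.63) = -0.04465, so d_i2 = -22.4 cm.
The final image is virtual, 22.4 cm to the left of lens 2 (overall magnification ≈ 1.5).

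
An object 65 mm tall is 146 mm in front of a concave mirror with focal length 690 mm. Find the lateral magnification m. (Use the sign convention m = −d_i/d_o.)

1/d_i = 1/f − 1/d_o = 1/(690.0) − 1/(146) = -0.005400, so d_i = -185.2 mm.
m = −d_i/d_o = −(-185.2)/(146) = +1.27.
The image is virtual, upright and enlarged, behind the mirror.

m = +1.27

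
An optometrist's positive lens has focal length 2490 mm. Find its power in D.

P = +0.402 D

f = 249 cm = 2.49 m.
P = 1/f = 1/(2.49 m) = +0.402 D.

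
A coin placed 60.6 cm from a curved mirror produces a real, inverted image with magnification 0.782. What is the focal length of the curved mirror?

f = 26.6 cm (concave)

m = −d_i/d_o ⇒ d_i = −m·d_o = −(-0.782)·(60.6) = 47.39 cm.
1/f = 1/d_o + 1/d_i = 1/(60.6) + 1/(47.39) = 0.03760, so f = 26.6 cm.
Since f is positive, the curved mirror is concave.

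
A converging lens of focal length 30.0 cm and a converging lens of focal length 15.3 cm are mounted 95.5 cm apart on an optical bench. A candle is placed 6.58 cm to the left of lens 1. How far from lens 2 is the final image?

Lens 1: 1/d_i1 = 1/f₁ − 1/d_o1 = 1/(30.0) − 1/(6.58) = -0.1186, so d_i1 = -8.429 cm.
The intermediate image is 8.429 cm to the left of lens 1 (virtual), which is 95.5 − (-8.429) = 103.9 cm to the left of lens 2, so d_o2 = +103.9 cm.
Lens 2: 1/d_i2 = 1/f₂ − 1/d_o2 = 1/(15.3) − 1/(103.9) = 0.05573, so d_i2 = 17.9 cm.
The final image is real, 17.9 cm to the right of lens 2 (overall magnification ≈ -0.22).

17.9 cm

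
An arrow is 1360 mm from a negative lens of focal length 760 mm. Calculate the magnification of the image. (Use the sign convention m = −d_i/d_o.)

For a negative lens, f = -760 mm.
1/d_i = 1/f − 1/d_o = 1/(-760.0) − 1/(1360) = -0.002051, so d_i = -487.5 mm.
m = −d_i/d_o = −(-487.5)/(1360) = +0.358.
The image is virtual, upright and reduced, on the same side as the object.

m = +0.358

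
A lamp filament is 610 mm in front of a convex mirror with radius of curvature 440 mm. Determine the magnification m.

m = +0.265

f = R/2 = 440/2 = 220.0 mm; for a convex mirror, f = -220.0 mm.
1/d_i = 1/f − 1/d_o = 1/(-220.0) − 1/(610) = -0.006185, so d_i = -161.7 mm.
m = −d_i/d_o = −(-161.7)/(610) = +0.265.
The image is virtual, upright and reduced, behind the mirror.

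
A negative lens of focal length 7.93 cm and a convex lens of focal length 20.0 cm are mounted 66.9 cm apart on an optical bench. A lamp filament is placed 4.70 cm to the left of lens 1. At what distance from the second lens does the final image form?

28.0 cm

Lens 1 is diverging, so f₁ = −7.93 cm.
Lens 1: 1/d_i1 = 1/f₁ − 1/d_o1 = 1/(-7.93) − 1/(4.70) = -0.3389, so d_i1 = -2.951 cm.
The intermediate image is 2.951 cm to the left of lens 1 (virtual), which is 66.9 − (-2.951) = 69.85 cm to the left of lens 2, so d_o2 = +69.85 cm.
Lens 2: 1/d_i2 = 1/f₂ − 1/d_o2 = 1/(20.0) − 1/(69.85) = 0.03568, so d_i2 = 28.0 cm.
The final image is real, 28.0 cm to the right of lens 2 (overall magnification ≈ -0.25).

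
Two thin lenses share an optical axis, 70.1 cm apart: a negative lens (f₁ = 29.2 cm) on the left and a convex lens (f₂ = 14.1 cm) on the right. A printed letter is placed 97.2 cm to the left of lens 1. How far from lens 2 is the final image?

Lens 1 is diverging, so f₁ = −29.2 cm.
Lens 1: 1/d_i1 = 1/f₁ − 1/d_o1 = 1/(-29.2) − 1/(97.2) = -0.04453, so d_i1 = -22.45 cm.
The intermediate image is 22.45 cm to the left of lens 1 (virtual), which is 70.1 − (-22.45) = 92.55 cm to the left of lens 2, so d_o2 = +92.55 cm.
Lens 2: 1/d_i2 = 1/f₂ − 1/d_o2 = 1/(14.1) − 1/(92.55) = 0.06012, so d_i2 = 16.6 cm.
The final image is real, 16.6 cm to the right of lens 2 (overall magnification ≈ -0.042).

16.6 cm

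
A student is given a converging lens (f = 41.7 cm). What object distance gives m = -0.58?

m = −d_i/d_o ⇒ d_i = −m·d_o.
1/f = 1/d_o + 1/d_i = 1/d_o − 1/(m·d_o) = (1 − 1/m)/d_o, so d_o = f(1 − 1/m) = (41.70)(1 − 1/(-0.58)) = 114 cm.

114 cm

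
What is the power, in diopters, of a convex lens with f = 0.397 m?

P = 1/f = 1/(0.397 m) = +2.52 D.

P = +2.52 D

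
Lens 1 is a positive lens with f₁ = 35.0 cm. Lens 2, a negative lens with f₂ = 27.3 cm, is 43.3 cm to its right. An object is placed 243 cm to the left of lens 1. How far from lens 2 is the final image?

2.21 cm

Lens 1: 1/d_i1 = 1/f₁ − 1/d_o1 = 1/(35.0) − 1/(243) = 0.02446, so d_i1 = 40.89 cm.
The intermediate image is 40.89 cm to the right of lens 1, which is 43.3 − (40.89) = 2.410 cm to the left of lens 2, so d_o2 = +2.410 cm.
Lens 2 is diverging, so f₂ = −27.3 cm.
Lens 2: 1/d_i2 = 1/f₂ − 1/d_o2 = 1/(-27.3) − 1/(2.410) = -0.4516, so d_i2 = -2.21 cm.
The final image is virtual, 2.21 cm to the left of lens 2 (overall magnification ≈ -0.15).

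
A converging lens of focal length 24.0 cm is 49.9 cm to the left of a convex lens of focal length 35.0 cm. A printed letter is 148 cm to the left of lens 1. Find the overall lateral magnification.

Lens 1: 1/d_i1 = 1/(24.0) − 1/(148) = 0.03491, so d_i1 = 28.65 cm; m₁ = −d_i1/d_o1 = -0.1936.
d_o2 = 49.9 − (28.65) = 21.25 cm.
Lens 2: 1/d_i2 = 1/(35.0) − 1/(21.25) = -0.01849, so d_i2 = -54.09 cm; m₂ = −d_i2/d_o2 = +2.545.
m = m₁·m₂ = (-0.1936)(+2.545) = -0.493.

m = -0.493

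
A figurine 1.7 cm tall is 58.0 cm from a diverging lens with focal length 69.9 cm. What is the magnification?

m = +0.547

For a diverging lens, f = -69.9 cm.
1/d_i = 1/f − 1/d_o = 1/(-69.90) − 1/(58.0) = -0.03155, so d_i = -31.70 cm.
m = −d_i/d_o = −(-31.70)/(58.0) = +0.547.
The image is virtual, upright and reduced, on the same side as the object.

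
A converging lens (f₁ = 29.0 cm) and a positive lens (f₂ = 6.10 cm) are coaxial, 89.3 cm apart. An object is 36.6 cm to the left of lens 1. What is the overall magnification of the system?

m = -0.412

Lens 1: 1/d_i1 = 1/(29.0) − 1/(36.6) = 0.007160, so d_i1 = 139.7 cm; m₁ = −d_i1/d_o1 = -3.817.
d_o2 = 89.3 − (139.7) = -50.40 cm (virtual object).
Lens 2: 1/d_i2 = 1/(6.10) − 1/(-50.40) = 0.1838, so d_i2 = 5.441 cm; m₂ = −d_i2/d_o2 = +0.1080.
m = m₁·m₂ = (-3.817)(+0.1080) = -0.412.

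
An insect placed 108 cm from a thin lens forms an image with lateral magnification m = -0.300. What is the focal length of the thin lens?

m = −d_i/d_o ⇒ d_i = −m·d_o = −(-0.300)·(108) = 32.40 cm.
1/f = 1/d_o + 1/d_i = 1/(108) + 1/(32.40) = 0.04012, so f = 24.9 cm.
Since f is positive, the thin lens is converging.

f = 24.9 cm (converging)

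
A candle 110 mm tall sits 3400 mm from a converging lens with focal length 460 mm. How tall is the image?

17.2 mm

1/d_i = 1/f − 1/d_o = 1/(460.0) − 1/(3400) = 0.001880, so d_i = 532.0 mm.
m = −d_i/d_o = -0.1565.
|h_i| = |m|·h_o = 0.1565 × 110 = 17.2 mm. The image is real, inverted and reduced, on the far side of the lens.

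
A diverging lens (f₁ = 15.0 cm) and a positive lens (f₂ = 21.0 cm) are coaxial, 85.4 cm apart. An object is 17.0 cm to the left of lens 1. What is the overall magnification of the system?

f₁ = −15.0 cm (diverging).
Lens 1: 1/d_i1 = 1/(-15.0) − 1/(17.0) = -0.1255, so d_i1 = -7.969 cm; m₁ = −d_i1/d_o1 = +0.4688.
d_o2 = 85.4 − (-7.969) = 93.37 cm.
Lens 2: 1/d_i2 = 1/(21.0) − 1/(93.37) = 0.03691, so d_i2 = 27.09 cm; m₂ = −d_i2/d_o2 = -0.2902.
m = m₁·m₂ = (+0.4688)(-0.2902) = -0.136.

m = -0.136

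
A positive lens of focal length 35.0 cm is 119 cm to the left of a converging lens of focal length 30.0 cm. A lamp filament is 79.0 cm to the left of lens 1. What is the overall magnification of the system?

m = +0.912

Lens 1: 1/d_i1 = 1/(35.0) − 1/(79.0) = 0.01591, so d_i1 = 62.84 cm; m₁ = −d_i1/d_o1 = -0.7954.
d_o2 = 119 − (62.84) = 56.16 cm.
Lens 2: 1/d_i2 = 1/(30.0) − 1/(56.16) = 0.01553, so d_i2 = 64.40 cm; m₂ = −d_i2/d_o2 = -1.147.
m = m₁·m₂ = (-0.7954)(-1.147) = +0.912.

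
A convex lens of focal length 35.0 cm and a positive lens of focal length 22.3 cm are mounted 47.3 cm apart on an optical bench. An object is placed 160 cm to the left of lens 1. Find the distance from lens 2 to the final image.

2.82 cm

Lens 1: 1/d_i1 = 1/f₁ − 1/d_o1 = 1/(35.0) − 1/(160) = 0.02232, so d_i1 = 44.80 cm.
The intermediate image is 44.80 cm to the right of lens 1, which is 47.3 − (44.80) = 2.500 cm to the left of lens 2, so d_o2 = +2.500 cm.
Lens 2: 1/d_i2 = 1/f₂ − 1/d_o2 = 1/(22.3) − 1/(2.500) = -0.3552, so d_i2 = -2.82 cm.
The final image is virtual, 2.82 cm to the left of lens 2 (overall magnification ≈ -0.32).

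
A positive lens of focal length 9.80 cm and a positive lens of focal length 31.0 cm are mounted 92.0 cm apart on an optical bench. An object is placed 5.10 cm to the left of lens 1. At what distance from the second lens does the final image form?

Lens 1: 1/d_i1 = 1/f₁ − 1/d_o1 = 1/(9.80) − 1/(5.10) = -0.09404, so d_i1 = -10.63 cm.
The intermediate image is 10.63 cm to the left of lens 1 (virtual), which is 92.0 − (-10.63) = 102.6 cm to the left of lens 2, so d_o2 = +102.6 cm.
Lens 2: 1/d_i2 = 1/f₂ − 1/d_o2 = 1/(31.0) − 1/(102.6) = 0.02251, so d_i2 = 44.4 cm.
The final image is real, 44.4 cm to the right of lens 2 (overall magnification ≈ -0.90).

44.4 cm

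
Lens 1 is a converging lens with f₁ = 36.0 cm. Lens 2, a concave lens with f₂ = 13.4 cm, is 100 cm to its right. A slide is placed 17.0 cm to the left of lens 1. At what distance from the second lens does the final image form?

12.2 cm

Lens 1: 1/d_i1 = 1/f₁ − 1/d_o1 = 1/(36.0) − 1/(17.0) = -0.03105, so d_i1 = -32.21 cm.
The intermediate image is 32.21 cm to the left of lens 1 (virtual), which is 100 − (-32.21) = 132.2 cm to the left of lens 2, so d_o2 = +132.2 cm.
Lens 2 is diverging, so f₂ = −13.4 cm.
Lens 2: 1/d_i2 = 1/f₂ − 1/d_o2 = 1/(-13.4) − 1/(132.2) = -0.08219, so d_i2 = -12.2 cm.
The final image is virtual, 12.2 cm to the left of lens 2 (overall magnification ≈ 0.17).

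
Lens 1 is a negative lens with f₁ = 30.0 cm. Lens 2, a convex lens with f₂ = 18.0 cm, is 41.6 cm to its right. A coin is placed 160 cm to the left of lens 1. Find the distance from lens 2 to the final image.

24.6 cm

Lens 1 is diverging, so f₁ = −30.0 cm.
Lens 1: 1/d_i1 = 1/f₁ − 1/d_o1 = 1/(-30.0) − 1/(160) = -0.03958, so d_i1 = -25.26 cm.
The intermediate image is 25.26 cm to the left of lens 1 (virtual), which is 41.6 − (-25.26) = 66.86 cm to the left of lens 2, so d_o2 = +66.86 cm.
Lens 2: 1/d_i2 = 1/f₂ − 1/d_o2 = 1/(18.0) − 1/(66.86) = 0.04060, so d_i2 = 24.6 cm.
The final image is real, 24.6 cm to the right of lens 2 (overall magnification ≈ -0.058).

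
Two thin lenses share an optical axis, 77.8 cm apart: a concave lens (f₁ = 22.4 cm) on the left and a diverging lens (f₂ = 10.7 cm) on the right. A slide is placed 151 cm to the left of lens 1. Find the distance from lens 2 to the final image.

Lens 1 is diverging, so f₁ = −22.4 cm.
Lens 1: 1/d_i1 = 1/f₁ − 1/d_o1 = 1/(-22.4) − 1/(151) = -0.05127, so d_i1 = -19.51 cm.
The intermediate image is 19.51 cm to the left of lens 1 (virtual), which is 77.8 − (-19.51) = 97.31 cm to the left of lens 2, so d_o2 = +97.31 cm.
Lens 2 is diverging, so f₂ = −10.7 cm.
Lens 2: 1/d_i2 = 1/f₂ − 1/d_o2 = 1/(-10.7) − 1/(97.31) = -0.1037, so d_i2 = -9.64 cm.
The final image is virtual, 9.64 cm to the left of lens 2 (overall magnification ≈ 0.013).

9.64 cm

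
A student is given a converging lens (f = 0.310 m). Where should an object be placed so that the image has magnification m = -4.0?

m = −d_i/d_o ⇒ d_i = −m·d_o.
1/f = 1/d_o + 1/d_i = 1/d_o − 1/(m·d_o) = (1 − 1/m)/d_o, so d_o = f(1 − 1/m) = (0.3100)(1 − 1/(-4.0)) = 0.388 m.

0.388 m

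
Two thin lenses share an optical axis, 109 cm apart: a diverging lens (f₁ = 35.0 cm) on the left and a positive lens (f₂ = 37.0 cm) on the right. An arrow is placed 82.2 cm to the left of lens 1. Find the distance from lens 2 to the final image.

Lens 1 is diverging, so f₁ = −35.0 cm.
Lens 1: 1/d_i1 = 1/f₁ − 1/d_o1 = 1/(-35.0) − 1/(82.2) = -0.04074, so d_i1 = -24.55 cm.
The intermediate image is 24.55 cm to the left of lens 1 (virtual), which is 109 − (-24.55) = 133.6 cm to the left of lens 2, so d_o2 = +133.6 cm.
Lens 2: 1/d_i2 = 1/f₂ − 1/d_o2 = 1/(37.0) − 1/(133.6) = 0.01954, so d_i2 = 51.2 cm.
The final image is real, 51.2 cm to the right of lens 2 (overall magnification ≈ -0.11).

51.2 cm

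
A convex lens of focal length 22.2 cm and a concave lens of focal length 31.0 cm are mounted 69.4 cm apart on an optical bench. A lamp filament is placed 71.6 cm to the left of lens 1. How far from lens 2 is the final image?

16.9 cm

Lens 1: 1/d_i1 = 1/f₁ − 1/d_o1 = 1/(22.2) − 1/(71.6) = 0.03108, so d_i1 = 32.18 cm.
The intermediate image is 32.18 cm to the right of lens 1, which is 69.4 − (32.18) = 37.22 cm to the left of lens 2, so d_o2 = +37.22 cm.
Lens 2 is diverging, so f₂ = −31.0 cm.
Lens 2: 1/d_i2 = 1/f₂ − 1/d_o2 = 1/(-31.0) − 1/(37.22) = -0.05913, so d_i2 = -16.9 cm.
The final image is virtual, 16.9 cm to the left of lens 2 (overall magnification ≈ -0.20).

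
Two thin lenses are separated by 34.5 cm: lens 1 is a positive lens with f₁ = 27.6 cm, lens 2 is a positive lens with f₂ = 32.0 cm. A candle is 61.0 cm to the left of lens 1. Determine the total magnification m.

m = -0.552

Lens 1: 1/d_i1 = 1/(27.6) − 1/(61.0) = 0.01984, so d_i1 = 50.41 cm; m₁ = −d_i1/d_o1 = -0.8264.
d_o2 = 34.5 − (50.41) = -15.91 cm (virtual object).
Lens 2: 1/d_i2 = 1/(32.0) − 1/(-15.91) = 0.09410, so d_i2 = 10.63 cm; m₂ = −d_i2/d_o2 = +0.6679.
m = m₁·m₂ = (-0.8264)(+0.6679) = -0.552.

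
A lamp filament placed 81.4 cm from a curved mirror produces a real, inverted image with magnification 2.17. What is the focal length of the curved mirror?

m = −d_i/d_o ⇒ d_i = −m·d_o = −(-2.17)·(81.4) = 176.6 cm.
1/f = 1/d_o + 1/d_i = 1/(81.4) + 1/(176.6) = 0.01795, so f = 55.7 cm.
Since f is positive, the curved mirror is concave.

f = 55.7 cm (concave)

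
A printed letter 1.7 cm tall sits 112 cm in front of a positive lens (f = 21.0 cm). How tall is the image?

0.392 cm

1/d_i = 1/f − 1/d_o = 1/(21.00) − 1/(112) = 0.03869, so d_i = 25.85 cm.
m = −d_i/d_o = -0.2308.
|h_i| = |m|·h_o = 0.2308 × 1.7 = 0.392 cm. The image is real, inverted and reduced, on the far side of the lens.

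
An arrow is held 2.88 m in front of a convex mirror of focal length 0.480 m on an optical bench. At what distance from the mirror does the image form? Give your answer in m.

0.411 m

For a convex mirror, f = -0.480 m.
Mirror equation: 1/v = 1/f − 1/u = 1/(-0.4800) − 1/(2.88) = -2.083 − 0.3472 = -2.431, so v = -0.411 m.
The image is virtual, upright and reduced, behind the mirror.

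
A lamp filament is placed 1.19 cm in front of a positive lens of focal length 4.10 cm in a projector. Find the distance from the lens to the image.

Lens equation: 1/v = 1/f − 1/u = 1/(4.100) − 1/(1.19) = 0.2439 − 0.8403 = -0.5964, so v = -1.68 cm.
The image is virtual, upright and enlarged, on the same side as the object.

1.68 cm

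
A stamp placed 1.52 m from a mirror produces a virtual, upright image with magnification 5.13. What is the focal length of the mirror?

f = 1.89 m (concave)

m = −d_i/d_o ⇒ d_i = −m·d_o = −(+5.13)·(1.52) = -7.798 m.
1/f = 1/d_o + 1/d_i = 1/(1.52) + 1/(-7.798) = 0.5297, so f = 1.89 m.
Since f is positive, the mirror is concave.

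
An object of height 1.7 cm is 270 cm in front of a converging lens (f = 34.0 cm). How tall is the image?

0.245 cm

1/d_i = 1/f − 1/d_o = 1/(34.00) − 1/(270) = 0.02571, so d_i = 38.90 cm.
m = −d_i/d_o = -0.1441.
|h_i| = |m|·h_o = 0.1441 × 1.7 = 0.245 cm. The image is real, inverted and reduced, on the far side of the lens.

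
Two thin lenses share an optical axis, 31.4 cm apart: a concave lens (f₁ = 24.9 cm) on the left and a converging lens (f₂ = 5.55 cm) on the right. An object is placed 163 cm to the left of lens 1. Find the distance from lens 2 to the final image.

6.20 cm

Lens 1 is diverging, so f₁ = −24.9 cm.
Lens 1: 1/d_i1 = 1/f₁ − 1/d_o1 = 1/(-24.9) − 1/(163) = -0.04630, so d_i1 = -21.60 cm.
The intermediate image is 21.60 cm to the left of lens 1 (virtual), which is 31.4 − (-21.60) = 53.00 cm to the left of lens 2, so d_o2 = +53.00 cm.
Lens 2: 1/d_i2 = 1/f₂ − 1/d_o2 = 1/(5.55) − 1/(53.00) = 0.1613, so d_i2 = 6.20 cm.
The final image is real, 6.20 cm to the right of lens 2 (overall magnification ≈ -0.015).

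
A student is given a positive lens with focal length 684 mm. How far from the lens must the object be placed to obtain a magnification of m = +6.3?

m = −d_i/d_o ⇒ d_i = −m·d_o.
1/f = 1/d_o + 1/d_i = 1/d_o − 1/(m·d_o) = (1 − 1/m)/d_o, so d_o = f(1 − 1/m) = (684.0)(1 − 1/(+6.3)) = 575 mm.

575 mm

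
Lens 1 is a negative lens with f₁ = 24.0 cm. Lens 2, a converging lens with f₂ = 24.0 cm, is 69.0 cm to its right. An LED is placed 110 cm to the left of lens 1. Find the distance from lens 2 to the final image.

Lens 1 is diverging, so f₁ = −24.0 cm.
Lens 1: 1/d_i1 = 1/f₁ − 1/d_o1 = 1/(-24.0) − 1/(110) = -0.05076, so d_i1 = -19.70 cm.
The intermediate image is 19.70 cm to the left of lens 1 (virtual), which is 69.0 − (-19.70) = 88.70 cm to the left of lens 2, so d_o2 = +88.70 cm.
Lens 2: 1/d_i2 = 1/f₂ − 1/d_o2 = 1/(24.0) − 1/(88.70) = 0.03039, so d_i2 = 32.9 cm.
The final image is real, 32.9 cm to the right of lens 2 (overall magnification ≈ -0.066).

32.9 cm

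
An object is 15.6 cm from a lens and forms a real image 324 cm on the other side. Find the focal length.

f = 14.9 cm (converging)

Real image ⇒ d_i = +324 cm.
1/f = 1/d_o + 1/d_i = 1/(15.6) + 1/(324) = 0.06719, so f = 14.9 cm.
Since f is positive, the lens is converging.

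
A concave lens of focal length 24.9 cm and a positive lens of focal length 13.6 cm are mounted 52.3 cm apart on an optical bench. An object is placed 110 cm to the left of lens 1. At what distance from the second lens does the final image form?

Lens 1 is diverging, so f₁ = −24.9 cm.
Lens 1: 1/d_i1 = 1/f₁ − 1/d_o1 = 1/(-24.9) − 1/(110) = -0.04925, so d_i1 = -20.30 cm.
The intermediate image is 20.30 cm to the left of lens 1 (virtual), which is 52.3 − (-20.30) = 72.60 cm to the left of lens 2, so d_o2 = +72.60 cm.
Lens 2: 1/d_i2 = 1/f₂ − 1/d_o2 = 1/(13.6) − 1/(72.60) = 0.05976, so d_i2 = 16.7 cm.
The final image is real, 16.7 cm to the right of lens 2 (overall magnification ≈ -0.043).

16.7 cm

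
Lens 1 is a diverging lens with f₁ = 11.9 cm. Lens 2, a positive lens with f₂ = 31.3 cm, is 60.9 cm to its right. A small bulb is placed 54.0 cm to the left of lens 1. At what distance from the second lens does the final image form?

56.2 cm

Lens 1 is diverging, so f₁ = −11.9 cm.
Lens 1: 1/d_i1 = 1/f₁ − 1/d_o1 = 1/(-11.9) − 1/(54.0) = -0.1026, so d_i1 = -9.751 cm.
The intermediate image is 9.751 cm to the left of lens 1 (virtual), which is 60.9 − (-9.751) = 70.65 cm to the left of lens 2, so d_o2 = +70.65 cm.
Lens 2: 1/d_i2 = 1/f₂ − 1/d_o2 = 1/(31.3) − 1/(70.65) = 0.01779, so d_i2 = 56.2 cm.
The final image is real, 56.2 cm to the right of lens 2 (overall magnification ≈ -0.14).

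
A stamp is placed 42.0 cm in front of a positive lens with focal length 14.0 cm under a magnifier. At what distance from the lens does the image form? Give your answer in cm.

21.0 cm

Lens equation: 1/q = 1/f − 1/p = 1/(14.00) − 1/(42.0) = 0.07143 − 0.02381 = 0.04762, so q = 21.0 cm.
The image is real, inverted and reduced, on the far side of the lens.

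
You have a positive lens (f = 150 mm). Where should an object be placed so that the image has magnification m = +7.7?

131 mm

m = −d_i/d_o ⇒ d_i = −m·d_o.
1/f = 1/d_o + 1/d_i = 1/d_o − 1/(m·d_o) = (1 − 1/m)/d_o, so d_o = f(1 − 1/m) = (150.0)(1 − 1/(+7.7)) = 131 mm.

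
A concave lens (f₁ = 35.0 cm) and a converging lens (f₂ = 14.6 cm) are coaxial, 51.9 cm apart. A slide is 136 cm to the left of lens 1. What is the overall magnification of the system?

m = -0.0459

f₁ = −35.0 cm (diverging).
Lens 1: 1/d_i1 = 1/(-35.0) − 1/(136) = -0.03592, so d_i1 = -27.84 cm; m₁ = −d_i1/d_o1 = +0.2047.
d_o2 = 51.9 − (-27.84) = 79.74 cm.
Lens 2: 1/d_i2 = 1/(14.6) − 1/(79.74) = 0.05595, so d_i2 = 17.87 cm; m₂ = −d_i2/d_o2 = -0.2241.
m = m₁·m₂ = (+0.2047)(-0.2241) = -0.0459.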